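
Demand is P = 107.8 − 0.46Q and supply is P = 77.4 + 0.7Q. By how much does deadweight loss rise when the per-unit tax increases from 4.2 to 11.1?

45.50

Competitive equilibrium: 107.8 − 0.46Q = 77.4 + 0.7Q → Q* = 26.2069, P* = 95.7448.
For a per-unit tax t: ΔQ = t/1.16, so DWL = ½·t·(t/1.16) = t²/2.32.
At t = 4.2: DWL = 7.6034. At t = 11.1: DWL = 53.1078.
Increase = 53.1078 − 7.6034 = 45.50.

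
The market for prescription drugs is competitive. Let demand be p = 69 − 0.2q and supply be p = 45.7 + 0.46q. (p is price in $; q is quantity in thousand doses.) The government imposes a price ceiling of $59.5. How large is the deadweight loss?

Competitive equilibrium: 69 − 0.2q = 45.7 + 0.46q → q* = 35.303, p* = 61.9394.
At the ceiling p = 59.5, quantity supplied = (59.5 − 45.7)/0.46 = 30.
Willingness to pay at q' = 30: 69 − 0.2·30 = 63.
Δq = 35.303 − 30 = 5.303; wedge = 63 − 59.5 = 3.5.
The triangle = ½ × 5.303 × 3.5 = $9.28 thousand.

$9.28 thousand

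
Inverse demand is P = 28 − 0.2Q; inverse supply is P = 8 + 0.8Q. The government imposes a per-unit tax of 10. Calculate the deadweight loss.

50

Competitive equilibrium: 28 − 0.2Q = 8 + 0.8Q → Q* = 20, P* = 24.
With the tax, the buyer price exceeds the seller price by 10: (28 − 0.2Q) − (8 + 0.8Q) = 10 → Q' = 10.
ΔQ = 20 − 10 = 10; the wedge equals the tax, 10.
The triangle = ½ × 10 × 10 = 50.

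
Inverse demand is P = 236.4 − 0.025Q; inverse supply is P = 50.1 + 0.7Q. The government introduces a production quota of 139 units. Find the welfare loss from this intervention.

5044.50

Competitive equilibrium: 236.4 − 0.025Q = 50.1 + 0.7Q → Q* = 256.9655, P* = 229.9759.
At Q = 139: demand price = 236.4 − 0.025·139 = 232.925; supply price = 50.1 + 0.7·139 = 147.4.
ΔQ = 256.9655 − 139 = 117.9655; wedge = 232.925 − 147.4 = 85.525.
Deadweight loss = ½ × 117.9655 × 85.525 = 5044.50.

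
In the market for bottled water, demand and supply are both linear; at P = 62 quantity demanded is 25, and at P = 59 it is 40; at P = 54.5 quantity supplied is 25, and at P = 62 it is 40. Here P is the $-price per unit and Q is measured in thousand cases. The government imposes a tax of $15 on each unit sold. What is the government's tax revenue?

$214.29 thousand

Demand slope = (59 − 62)/(40 − 25) = −0.2, so P = 67 − 0.2Q.
Supply slope = (62 − 54.5)/(40 − 25) = 0.5, so P = 42 + 0.5Q.
Competitive equilibrium: 67 − 0.2Q = 42 + 0.5Q → Q* = 35.7143, P* = 59.8571.
With the tax, the buyer price exceeds the seller price by 15: (67 − 0.2Q) − (42 + 0.5Q) = 15 → Q' = 14.2857.
Tax revenue = 15 × 14.2857 = $214.29 thousand.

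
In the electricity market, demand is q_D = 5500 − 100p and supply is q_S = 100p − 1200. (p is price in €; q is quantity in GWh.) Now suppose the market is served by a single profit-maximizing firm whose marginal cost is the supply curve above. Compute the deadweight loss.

In inverse form: demand p = 55 − 0.01q, supply p = 12 + 0.01q.
Competitive equilibrium: 55 − 0.01q = 12 + 0.01q → q* = 2150, p* = 33.5.
Marginal revenue: MR = 55 − 0.02q. Set MR = MC: 55 − 0.02q = 12 + 0.01q → q_m = 1433.33333.
Price p_m = 55 − 0.01·1433.33333 = 40.66667; MC(q_m) = 12 + 0.01·1433.33333 = 26.33333.
Competitive q* = 2150, so Δq = 716.66667; wedge = 40.66667 − 26.33333 = 14.33334.
Deadweight loss = ½ × 716.66667 × 14.33334 = €5136.11.

€5136.11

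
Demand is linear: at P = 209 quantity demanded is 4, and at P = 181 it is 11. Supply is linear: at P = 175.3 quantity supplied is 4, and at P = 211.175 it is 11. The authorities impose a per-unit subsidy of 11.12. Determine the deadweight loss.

6.78

Demand slope = (181 − 209)/(11 − 4) = −4, so P = 225 − 4Q.
Supply slope = (211.175 − 175.3)/(11 − 4) = 5.125, so P = 154.8 + 5.125Q.
Competitive equilibrium: 225 − 4Q = 154.8 + 5.125Q → Q* = 7.6932, P* = 194.2274.
The subsidy lowers effective supply by 11.12: P = 143.68 + 5.125Q.
New quantity: 225 − 4Q = 143.68 + 5.125Q → Q' = 8.9118.
Overproduction ΔQ = 8.9118 − 7.6932 = 1.2186; wedge = subsidy = 11.12.
DWL = ½ × 1.2186 × 11.12 = 6.78.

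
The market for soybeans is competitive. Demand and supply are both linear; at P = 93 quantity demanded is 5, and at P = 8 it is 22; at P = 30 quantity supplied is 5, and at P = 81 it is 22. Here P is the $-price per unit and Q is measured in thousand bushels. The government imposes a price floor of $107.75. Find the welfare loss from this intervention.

$468.72 thousand

Demand slope = (8 − 93)/(22 − 5) = −5, so P = 118 − 5Q.
Supply slope = (81 − 30)/(22 − 5) = 3, so P = 15 + 3Q.
Competitive equilibrium: 118 − 5Q = 15 + 3Q → Q* = 12.875, P* = 53.625.
At the floor P = 107.75, quantity demanded = (118 − 107.75)/5 = 2.05.
Sellers' marginal cost at Q' = 2.05: 15 + 3·2.05 = 21.15.
ΔQ = 12.875 − 2.05 = 10.825; wedge = 107.75 − 21.15 = 86.6.
Deadweight loss = ½ × 10.825 × 86.6 = $468.72 thousand.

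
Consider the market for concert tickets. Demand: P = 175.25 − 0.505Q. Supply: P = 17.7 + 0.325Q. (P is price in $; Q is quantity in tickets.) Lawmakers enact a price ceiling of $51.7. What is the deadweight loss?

$3012.78

Competitive equilibrium: 175.25 − 0.505Q = 17.7 + 0.325Q → Q* = 189.8193, P* = 79.3913.
At the ceiling P = 51.7, quantity supplied = (51.7 − 17.7)/0.325 = 104.6154.
Willingness to pay at Q' = 104.6154: 175.25 − 0.505·104.6154 = 122.4192.
ΔQ = 189.8193 − 104.6154 = 85.2039; wedge = 122.4192 − 51.7 = 70.7192.
Welfare loss = ½ × 85.2039 × 70.7192 = $3012.78.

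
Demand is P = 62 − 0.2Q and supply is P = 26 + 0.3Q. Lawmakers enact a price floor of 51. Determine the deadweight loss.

Competitive equilibrium: 62 − 0.2Q = 26 + 0.3Q → Q* = 72, P* = 47.6.
At the floor P = 51, quantity demanded = (62 − 51)/0.2 = 55.
Sellers' marginal cost at Q' = 55: 26 + 0.3·55 = 42.5.
ΔQ = 72 − 55 = 17; wedge = 51 − 42.5 = 8.5.
DWL = ½ × 17 × 8.5 = 72.25.

72.25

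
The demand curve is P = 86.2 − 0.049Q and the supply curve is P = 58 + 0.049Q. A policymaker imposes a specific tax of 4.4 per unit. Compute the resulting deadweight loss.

98.78

Competitive equilibrium: 86.2 − 0.049Q = 58 + 0.049Q → Q* = 287.7551, P* = 72.1.
With the tax, the buyer price exceeds the seller price by 4.4: (86.2 − 0.049Q) − (58 + 0.049Q) = 4.4 → Q' = 242.8571.
ΔQ = 287.7551 − 242.8571 = 44.898; the wedge equals the tax, 4.4.
The triangle = ½ × 44.898 × 4.4 = 98.78.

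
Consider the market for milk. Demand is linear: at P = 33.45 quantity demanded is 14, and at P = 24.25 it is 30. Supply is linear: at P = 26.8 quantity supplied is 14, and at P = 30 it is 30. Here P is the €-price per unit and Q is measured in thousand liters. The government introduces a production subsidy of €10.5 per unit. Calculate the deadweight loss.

Demand slope = (24.25 − 33.45)/(30 − 14) = −0.575, so P = 41.5 − 0.575Q.
Supply slope = (30 − 26.8)/(30 − 14) = 0.2, so P = 24 + 0.2Q.
Competitive equilibrium: 41.5 − 0.575Q = 24 + 0.2Q → Q* = 22.5806, P* = 28.5161.
The subsidy lowers effective supply by 10.5: P = 13.5 + 0.2Q.
New quantity: 41.5 − 0.575Q = 13.5 + 0.2Q → Q' = 36.129.
Overproduction ΔQ = 36.129 − 22.5806 = 13.5484; wedge = subsidy = 10.5.
Welfare loss = ½ × 13.5484 × 10.5 = €71.13 thousand.

€71.13 thousand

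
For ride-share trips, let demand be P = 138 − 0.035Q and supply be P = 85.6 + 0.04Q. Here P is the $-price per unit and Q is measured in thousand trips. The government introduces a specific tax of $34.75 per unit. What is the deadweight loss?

Competitive equilibrium: 138 − 0.035Q = 85.6 + 0.04Q → Q* = 698.6667, P* = 113.5467.
With the tax, the buyer price exceeds the seller price by 34.75: (138 − 0.035Q) − (85.6 + 0.04Q) = 34.75 → Q' = 235.3333.
ΔQ = 698.6667 − 235.3333 = 463.3334; the wedge equals the tax, 34.75.
DWL = ½ × 463.3334 × 34.75 = $8050.42 thousand.

$8050.42 thousand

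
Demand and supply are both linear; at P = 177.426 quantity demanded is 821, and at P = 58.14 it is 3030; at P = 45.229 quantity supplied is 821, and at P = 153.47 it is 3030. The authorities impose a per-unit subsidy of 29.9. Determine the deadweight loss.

4339.85

Demand slope = (58.14 − 177.426)/(3030 − 821) = −0.054, so P = 221.76 − 0.054Q.
Supply slope = (153.47 − 45.229)/(3030 − 821) = 0.049, so P = 5 + 0.049Q.
Competitive equilibrium: 221.76 − 0.054Q = 5 + 0.049Q → Q* = 2104.466, P* = 108.1188.
The subsidy lowers effective supply by 29.9: P = 0.049Q − 24.9.
New quantity: 221.76 − 0.054Q = 0.049Q − 24.9 → Q' = 2394.7573.
Overproduction ΔQ = 2394.7573 − 2104.466 = 290.2913; wedge = subsidy = 29.9.
Deadweight loss = ½ × 290.2913 × 29.9 = 4339.85.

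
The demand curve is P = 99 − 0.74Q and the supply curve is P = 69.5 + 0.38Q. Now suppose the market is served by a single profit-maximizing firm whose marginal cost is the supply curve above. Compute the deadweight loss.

Competitive equilibrium: 99 − 0.74Q = 69.5 + 0.38Q → Q* = 26.3393, P* = 79.5089.
Marginal revenue: MR = 99 − 1.48Q. Set MR = MC: 99 − 1.48Q = 69.5 + 0.38Q → Q_m = 15.8602.
Price P_m = 99 − 0.74·15.8602 = 87.2635; MC(Q_m) = 69.5 + 0.38·15.8602 = 75.5269.
Competitive Q* = 26.3393, so ΔQ = 10.4791; wedge = 87.2635 − 75.5269 = 11.7366.
The triangle = ½ × 10.4791 × 11.7366 = 61.49.

61.49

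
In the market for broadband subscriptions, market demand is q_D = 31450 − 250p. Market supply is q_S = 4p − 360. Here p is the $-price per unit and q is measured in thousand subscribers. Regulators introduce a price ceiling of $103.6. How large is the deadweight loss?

In inverse form: demand p = 125.8 − 0.004q, supply p = 90 + 0.25q.
Competitive equilibrium: 125.8 − 0.004q = 90 + 0.25q → q* = 140.9449, p* = 125.2362.
At the ceiling p = 103.6, quantity supplied = (103.6 − 90)/0.25 = 54.4.
Willingness to pay at q' = 54.4: 125.8 − 0.004·54.4 = 125.5824.
Δq = 140.9449 − 54.4 = 86.5449; wedge = 125.5824 − 103.6 = 21.9824.
Welfare loss = ½ × 86.5449 × 21.9824 = $951.23 thousand.

$951.23 thousand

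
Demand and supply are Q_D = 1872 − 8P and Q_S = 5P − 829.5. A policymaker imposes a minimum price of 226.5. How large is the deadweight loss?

In inverse form: demand P = 234 − 0.125Q, supply P = 165.9 + 0.2Q.
Competitive equilibrium: 234 − 0.125Q = 165.9 + 0.2Q → Q* = 209.53846, P* = 207.80769.
At the floor P = 226.5, quantity demanded = (234 − 226.5)/0.125 = 60.
Sellers' marginal cost at Q' = 60: 165.9 + 0.2·60 = 177.9.
ΔQ = 209.53846 − 60 = 149.53846; wedge = 226.5 − 177.9 = 48.6.
Welfare loss = ½ × 149.53846 × 48.6 = 3633.78.

3633.78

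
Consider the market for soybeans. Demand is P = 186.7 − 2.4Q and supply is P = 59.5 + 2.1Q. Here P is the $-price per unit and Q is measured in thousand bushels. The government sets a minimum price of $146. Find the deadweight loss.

$287.73 thousand

Competitive equilibrium: 186.7 − 2.4Q = 59.5 + 2.1Q → Q* = 28.2667, P* = 118.86.
At the floor P = 146, quantity demanded = (186.7 − 146)/2.4 = 16.9583.
Sellers' marginal cost at Q' = 16.9583: 59.5 + 2.1·16.9583 = 95.1124.
ΔQ = 28.2667 − 16.9583 = 11.3084; wedge = 146 − 95.1124 = 50.8876.
The triangle = ½ × 11.3084 × 50.8876 = $287.73 thousand.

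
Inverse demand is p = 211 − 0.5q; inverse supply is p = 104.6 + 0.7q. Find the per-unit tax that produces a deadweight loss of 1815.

66

Competitive equilibrium: 211 − 0.5q = 104.6 + 0.7q → q* = 88.6667, p* = 166.6667.
A tax t gives Δq = t/1.2 and wedge t, so DWL = t²/2.4.
t²/2.4 = 1815 → t² = 4356 → t = 66.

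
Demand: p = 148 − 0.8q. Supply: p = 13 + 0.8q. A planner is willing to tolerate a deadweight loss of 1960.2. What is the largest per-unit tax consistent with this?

Competitive equilibrium: 148 − 0.8q = 13 + 0.8q → q* = 84.375, p* = 80.5.
A tax t gives Δq = t/1.6 and wedge t, so DWL = t²/3.2.
t²/3.2 = 1960.2 → t² = 6272.64 → t = 79.2.

79.2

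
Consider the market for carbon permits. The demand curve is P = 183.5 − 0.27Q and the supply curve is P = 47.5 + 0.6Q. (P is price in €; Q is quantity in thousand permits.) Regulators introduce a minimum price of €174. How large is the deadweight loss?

€6383.23 thousand

Competitive equilibrium: 183.5 − 0.27Q = 47.5 + 0.6Q → Q* = 156.3218, P* = 141.2931.
At the floor P = 174, quantity demanded = (183.5 − 174)/0.27 = 35.1852.
Sellers' marginal cost at Q' = 35.1852: 47.5 + 0.6·35.1852 = 68.6111.
ΔQ = 156.3218 − 35.1852 = 121.1366; wedge = 174 − 68.6111 = 105.3889.
DWL = ½ × 121.1366 × 105.3889 = €6383.23 thousand.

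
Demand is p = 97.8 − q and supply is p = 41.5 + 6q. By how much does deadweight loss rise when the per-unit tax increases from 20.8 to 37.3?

68.475

Competitive equilibrium: 97.8 − q = 41.5 + 6q → q* = 8.0429, p* = 89.7571.
For a per-unit tax t: Δq = t/7, so DWL = ½·t·(t/7) = t²/14.
At t = 20.8: DWL = 30.903. At t = 37.3: DWL = 99.378.
Increase = 99.378 − 30.903 = 68.475.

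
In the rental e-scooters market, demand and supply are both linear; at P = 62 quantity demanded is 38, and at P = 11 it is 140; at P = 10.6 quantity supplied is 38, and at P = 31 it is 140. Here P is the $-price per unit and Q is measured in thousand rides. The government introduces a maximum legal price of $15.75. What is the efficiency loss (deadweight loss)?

Demand slope = (11 − 62)/(140 − 38) = −0.5, so P = 81 − 0.5Q.
Supply slope = (31 − 10.6)/(140 − 38) = 0.2, so P = 3 + 0.2Q.
Competitive equilibrium: 81 − 0.5Q = 3 + 0.2Q → Q* = 111.4286, P* = 25.2857.
At the ceiling P = 15.75, quantity supplied = (15.75 − 3)/0.2 = 63.75.
Willingness to pay at Q' = 63.75: 81 − 0.5·63.75 = 49.125.
ΔQ = 111.4286 − 63.75 = 47.6786; wedge = 49.125 − 15.75 = 33.375.
The triangle = ½ × 47.6786 × 33.375 = $795.64 thousand.

$795.64 thousand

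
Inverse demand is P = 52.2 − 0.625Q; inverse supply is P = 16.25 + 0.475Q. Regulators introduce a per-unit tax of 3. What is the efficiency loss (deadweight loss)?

4.09

Competitive equilibrium: 52.2 − 0.625Q = 16.25 + 0.475Q → Q* = 32.6818, P* = 31.7739.
With the tax, the buyer price exceeds the seller price by 3: (52.2 − 0.625Q) − (16.25 + 0.475Q) = 3 → Q' = 29.9545.
ΔQ = 32.6818 − 29.9545 = 2.7273; the wedge equals the tax, 3.
DWL = ½ × 2.7273 × 3 = 4.09.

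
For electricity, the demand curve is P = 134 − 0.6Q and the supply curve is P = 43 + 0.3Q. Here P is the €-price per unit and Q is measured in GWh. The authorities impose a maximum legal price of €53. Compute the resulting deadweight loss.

Competitive equilibrium: 134 − 0.6Q = 43 + 0.3Q → Q* = 101.1111, P* = 73.3333.
At the ceiling P = 53, quantity supplied = (53 − 43)/0.3 = 33.3333.
Willingness to pay at Q' = 33.3333: 134 − 0.6·33.3333 = 114.
ΔQ = 101.1111 − 33.3333 = 67.7778; wedge = 114 − 53 = 61.
DWL = ½ × 67.7778 × 61 = €2067.22.

€2067.22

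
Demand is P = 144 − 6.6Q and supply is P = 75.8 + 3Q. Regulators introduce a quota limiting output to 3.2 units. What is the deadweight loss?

Competitive equilibrium: 144 − 6.6Q = 75.8 + 3Q → Q* = 7.1042, P* = 97.1125.
At Q = 3.2: demand price = 144 − 6.6·3.2 = 122.88; supply price = 75.8 + 3·3.2 = 85.4.
ΔQ = 7.1042 − 3.2 = 3.9042; wedge = 122.88 − 85.4 = 37.48.
DWL = ½ × 3.9042 × 37.48 = 73.16.

73.16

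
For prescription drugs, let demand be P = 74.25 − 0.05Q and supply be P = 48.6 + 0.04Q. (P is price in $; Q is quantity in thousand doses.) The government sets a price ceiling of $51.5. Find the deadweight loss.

$2032.03 thousand

Competitive equilibrium: 74.25 − 0.05Q = 48.6 + 0.04Q → Q* = 285, P* = 60.
At the ceiling P = 51.5, quantity supplied = (51.5 − 48.6)/0.04 = 72.5.
Willingness to pay at Q' = 72.5: 74.25 − 0.05·72.5 = 70.625.
ΔQ = 285 − 72.5 = 212.5; wedge = 70.625 − 51.5 = 19.125.
DWL = ½ × 212.5 × 19.125 = $2032.03 thousand.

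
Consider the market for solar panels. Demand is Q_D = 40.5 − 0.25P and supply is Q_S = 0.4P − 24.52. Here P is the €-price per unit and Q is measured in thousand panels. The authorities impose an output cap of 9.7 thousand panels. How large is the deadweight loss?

€109.04 thousand

In inverse form: demand P = 162 − 4Q, supply P = 61.3 + 2.5Q.
Competitive equilibrium: 162 − 4Q = 61.3 + 2.5Q → Q* = 15.4923, P* = 100.0308.
At Q = 9.7: demand price = 162 − 4·9.7 = 123.2; supply price = 61.3 + 2.5·9.7 = 85.55.
ΔQ = 15.4923 − 9.7 = 5.7923; wedge = 123.2 − 85.55 = 37.65.
Deadweight loss = ½ × 5.7923 × 37.65 = €109.04 thousand.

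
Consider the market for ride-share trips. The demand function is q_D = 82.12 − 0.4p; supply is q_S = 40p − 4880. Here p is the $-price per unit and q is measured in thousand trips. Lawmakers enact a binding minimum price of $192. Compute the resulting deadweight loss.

In inverse form: demand p = 205.3 − 2.5q, supply p = 122 + 0.025q.
Competitive equilibrium: 205.3 − 2.5q = 122 + 0.025q → q* = 32.9901, p* = 122.8248.
At the floor p = 192, quantity demanded = (205.3 − 192)/2.5 = 5.32.
Sellers' marginal cost at q' = 5.32: 122 + 0.025·5.32 = 122.133.
Δq = 32.9901 − 5.32 = 27.6701; wedge = 192 − 122.133 = 69.867.
DWL = ½ × 27.6701 × 69.867 = $966.61 thousand.

$966.61 thousand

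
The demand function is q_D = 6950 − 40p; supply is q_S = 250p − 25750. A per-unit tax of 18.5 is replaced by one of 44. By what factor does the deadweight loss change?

5.657

In inverse form: demand p = 173.75 − 0.025q, supply p = 103 + 0.004q.
Competitive equilibrium: 173.75 − 0.025q = 103 + 0.004q → q* = 2439.6552, p* = 112.7586.
For a per-unit tax t: Δq = t/0.029, so DWL = ½·t·(t/0.029) = t²/0.058.
At t = 18.5: DWL = 5900.862. At t = 44: DWL = 33379.310.
Ratio = (44/18.5)² = 5.657.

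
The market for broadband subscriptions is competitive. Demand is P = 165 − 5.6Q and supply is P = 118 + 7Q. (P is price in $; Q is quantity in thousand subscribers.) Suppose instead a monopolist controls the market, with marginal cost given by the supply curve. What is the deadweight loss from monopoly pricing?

$8.30 thousand

Competitive equilibrium: 165 − 5.6Q = 118 + 7Q → Q* = 3.7302, P* = 144.1111.
Marginal revenue: MR = 165 − 11.2Q. Set MR = MC: 165 − 11.2Q = 118 + 7Q → Q_m = 2.5824.
Price P_m = 165 − 5.6·2.5824 = 150.5386; MC(Q_m) = 118 + 7·2.5824 = 136.0768.
Competitive Q* = 3.7302, so ΔQ = 1.1478; wedge = 150.5386 − 136.0768 = 14.4618.
The triangle = ½ × 1.1478 × 14.4618 = $8.30 thousand.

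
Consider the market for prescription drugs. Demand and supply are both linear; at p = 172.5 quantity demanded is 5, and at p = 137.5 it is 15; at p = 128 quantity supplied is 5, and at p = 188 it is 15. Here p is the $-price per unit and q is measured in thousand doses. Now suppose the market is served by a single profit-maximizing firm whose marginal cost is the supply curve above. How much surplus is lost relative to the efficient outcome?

$32.29 thousand

Demand slope = (137.5 − 172.5)/(15 − 5) = −3.5, so p = 190 − 3.5q.
Supply slope = (188 − 128)/(15 − 5) = 6, so p = 98 + 6q.
Competitive equilibrium: 190 − 3.5q = 98 + 6q → q* = 9.6842, p* = 156.1053.
Marginal revenue: MR = 190 − 7q. Set MR = MC: 190 − 7q = 98 + 6q → q_m = 7.0769.
Price p_m = 190 − 3.5·7.0769 = 165.2309; MC(q_m) = 98 + 6·7.0769 = 140.4614.
Competitive q* = 9.6842, so Δq = 2.6073; wedge = 165.2309 − 140.4614 = 24.7695.
DWL = ½ × 2.6073 × 24.7695 = $32.29 thousand.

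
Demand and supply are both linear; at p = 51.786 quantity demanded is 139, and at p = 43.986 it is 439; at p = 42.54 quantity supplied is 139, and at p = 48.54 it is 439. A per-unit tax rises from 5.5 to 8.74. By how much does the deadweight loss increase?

Demand slope = (43.986 − 51.786)/(439 − 139) = −0.026, so p = 55.4 − 0.026q.
Supply slope = (48.54 − 42.54)/(439 − 139) = 0.02, so p = 39.76 + 0.02q.
Competitive equilibrium: 55.4 − 0.026q = 39.76 + 0.02q → q* = 340, p* = 46.56.
For a per-unit tax t: Δq = t/0.046, so DWL = ½·t·(t/0.046) = t²/0.092.
At t = 5.5: DWL = 328.804. At t = 8.74: DWL = 830.3.
Increase = 830.3 − 328.804 = 501.50.

501.50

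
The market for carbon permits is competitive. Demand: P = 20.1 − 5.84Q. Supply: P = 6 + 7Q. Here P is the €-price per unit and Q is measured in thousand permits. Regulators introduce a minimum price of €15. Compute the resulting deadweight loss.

Competitive equilibrium: 20.1 − 5.84Q = 6 + 7Q → Q* = 1.0981, P* = 13.6869.
At the floor P = 15, quantity demanded = (20.1 − 15)/5.84 = 0.8733.
Sellers' marginal cost at Q' = 0.8733: 6 + 7·0.8733 = 12.1131.
ΔQ = 1.0981 − 0.8733 = 0.2248; wedge = 15 − 12.1131 = 2.8869.
Deadweight loss = ½ × 0.2248 × 2.8869 = €0.32 thousand.

€0.32 thousand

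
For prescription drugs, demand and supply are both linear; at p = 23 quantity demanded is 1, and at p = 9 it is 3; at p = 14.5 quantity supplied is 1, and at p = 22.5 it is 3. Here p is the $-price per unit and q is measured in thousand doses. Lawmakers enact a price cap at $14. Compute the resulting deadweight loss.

Demand slope = (9 − 23)/(3 − 1) = −7, so p = 30 − 7q.
Supply slope = (22.5 − 14.5)/(3 − 1) = 4, so p = 10.5 + 4q.
Competitive equilibrium: 30 − 7q = 10.5 + 4q → q* = 1.7727, p* = 17.5909.
At the ceiling p = 14, quantity supplied = (14 − 10.5)/4 = 0.875.
Willingness to pay at q' = 0.875: 30 − 7·0.875 = 23.875.
Δq = 1.7727 − 0.875 = 0.8977; wedge = 23.875 − 14 = 9.875.
DWL = ½ × 0.8977 × 9.875 = $4.43 thousand.

$4.43 thousand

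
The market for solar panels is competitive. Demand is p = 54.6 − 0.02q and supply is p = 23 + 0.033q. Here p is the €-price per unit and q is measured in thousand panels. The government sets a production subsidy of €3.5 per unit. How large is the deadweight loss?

Competitive equilibrium: 54.6 − 0.02q = 23 + 0.033q → q* = 596.2264, p* = 42.6755.
The subsidy lowers effective supply by 3.5: p = 19.5 + 0.033q.
New quantity: 54.6 − 0.02q = 19.5 + 0.033q → q' = 662.2642.
Overproduction Δq = 662.2642 − 596.2264 = 66.0378; wedge = subsidy = 3.5.
Welfare loss = ½ × 66.0378 × 3.5 = €115.57 thousand.

€115.57 thousand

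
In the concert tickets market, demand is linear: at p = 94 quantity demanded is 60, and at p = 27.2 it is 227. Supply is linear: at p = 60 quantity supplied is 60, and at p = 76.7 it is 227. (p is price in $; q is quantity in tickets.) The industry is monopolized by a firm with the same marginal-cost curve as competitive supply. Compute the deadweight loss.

Demand slope = (27.2 − 94)/(227 − 60) = −0.4, so p = 118 − 0.4q.
Supply slope = (76.7 − 60)/(227 − 60) = 0.1, so p = 54 + 0.1q.
Competitive equilibrium: 118 − 0.4q = 54 + 0.1q → q* = 128, p* = 66.8.
Marginal revenue: MR = 118 − 0.8q. Set MR = MC: 118 − 0.8q = 54 + 0.1q → q_m = 71.1111.
Price p_m = 118 − 0.4·71.1111 = 89.5556; MC(q_m) = 54 + 0.1·71.1111 = 61.1111.
Competitive q* = 128, so Δq = 56.8889; wedge = 89.5556 − 61.1111 = 28.4445.
Welfare loss = ½ × 56.8889 × 28.4445 = $809.09.

$809.09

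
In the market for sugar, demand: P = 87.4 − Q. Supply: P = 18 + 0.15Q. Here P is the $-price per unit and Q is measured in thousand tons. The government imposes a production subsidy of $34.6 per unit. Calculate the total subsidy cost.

$3129.04 thousand

Competitive equilibrium: 87.4 − Q = 18 + 0.15Q → Q* = 60.3478, P* = 27.0522.
The subsidy lowers effective supply by 34.6: P = 0.15Q − 16.6.
New quantity: 87.4 − Q = 0.15Q − 16.6 → Q' = 90.4348.
Total subsidy cost = 34.6 × 90.4348 = $3129.04 thousand.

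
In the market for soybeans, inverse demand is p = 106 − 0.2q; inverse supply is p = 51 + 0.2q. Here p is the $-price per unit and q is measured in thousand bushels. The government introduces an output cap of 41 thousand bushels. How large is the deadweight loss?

$1862.45 thousand

Competitive equilibrium: 106 − 0.2q = 51 + 0.2q → q* = 137.5, p* = 78.5.
At q = 41: demand price = 106 − 0.2·41 = 97.8; supply price = 51 + 0.2·41 = 59.2.
Δq = 137.5 − 41 = 96.5; wedge = 97.8 − 59.2 = 38.6.
Welfare loss = ½ × 96.5 × 38.6 = $1862.45 thousand.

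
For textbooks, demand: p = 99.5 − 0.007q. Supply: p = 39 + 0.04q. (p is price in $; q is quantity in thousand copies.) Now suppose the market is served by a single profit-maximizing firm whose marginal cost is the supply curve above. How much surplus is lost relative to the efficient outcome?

$654.32 thousand

Competitive equilibrium: 99.5 − 0.007q = 39 + 0.04q → q* = 1287.234, p* = 90.4894.
Marginal revenue: MR = 99.5 − 0.014q. Set MR = MC: 99.5 − 0.014q = 39 + 0.04q → q_m = 1120.3704.
Price p_m = 99.5 − 0.007·1120.3704 = 91.6574; MC(q_m) = 39 + 0.04·1120.3704 = 83.8148.
Competitive q* = 1287.234, so Δq = 166.8636; wedge = 91.6574 − 83.8148 = 7.8426.
The triangle = ½ × 166.8636 × 7.8426 = $654.32 thousand.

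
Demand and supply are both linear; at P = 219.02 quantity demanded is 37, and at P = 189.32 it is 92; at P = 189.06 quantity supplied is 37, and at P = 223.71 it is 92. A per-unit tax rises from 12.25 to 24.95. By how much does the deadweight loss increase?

201.90

Demand slope = (189.32 − 219.02)/(92 − 37) = −0.54, so P = 239 − 0.54Q.
Supply slope = (223.71 − 189.06)/(92 − 37) = 0.63, so P = 165.75 + 0.63Q.
Competitive equilibrium: 239 − 0.54Q = 165.75 + 0.63Q → Q* = 62.6068, P* = 205.1923.
For a per-unit tax t: ΔQ = t/1.17, so DWL = ½·t·(t/1.17) = t²/2.34.
At t = 12.25: DWL = 64.129. At t = 24.95: DWL = 266.027.
Increase = 266.027 − 64.129 = 201.90.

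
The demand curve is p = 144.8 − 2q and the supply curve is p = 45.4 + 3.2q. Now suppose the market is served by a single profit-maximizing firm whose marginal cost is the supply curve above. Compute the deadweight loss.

73.31

Competitive equilibrium: 144.8 − 2q = 45.4 + 3.2q → q* = 19.115385, p* = 106.569231.
Marginal revenue: MR = 144.8 − 4q. Set MR = MC: 144.8 − 4q = 45.4 + 3.2q → q_m = 13.805556.
Price p_m = 144.8 − 2·13.805556 = 117.188888; MC(q_m) = 45.4 + 3.2·13.805556 = 89.577779.
Competitive q* = 19.115385, so Δq = 5.309829; wedge = 117.188888 − 89.577779 = 27.611109.
Welfare loss = ½ × 5.309829 × 27.611109 = 73.31.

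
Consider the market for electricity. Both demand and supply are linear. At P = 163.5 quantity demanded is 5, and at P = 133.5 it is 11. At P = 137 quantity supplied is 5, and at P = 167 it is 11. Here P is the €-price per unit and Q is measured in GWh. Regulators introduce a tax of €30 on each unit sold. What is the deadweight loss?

Demand slope = (133.5 − 163.5)/(11 − 5) = −5, so P = 188.5 − 5Q.
Supply slope = (167 − 137)/(11 − 5) = 5, so P = 112 + 5Q.
Competitive equilibrium: 188.5 − 5Q = 112 + 5Q → Q* = 7.65, P* = 150.25.
With the tax, the buyer price exceeds the seller price by 30: (188.5 − 5Q) − (112 + 5Q) = 30 → Q' = 4.65.
ΔQ = 7.65 − 4.65 = 3; the wedge equals the tax, 30.
Welfare loss = ½ × 3 × 30 = €45.

€45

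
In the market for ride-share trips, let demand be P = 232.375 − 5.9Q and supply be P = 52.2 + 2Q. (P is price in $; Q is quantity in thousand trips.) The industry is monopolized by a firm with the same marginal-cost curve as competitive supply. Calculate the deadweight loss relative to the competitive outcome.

Competitive equilibrium: 232.375 − 5.9Q = 52.2 + 2Q → Q* = 22.807, P* = 97.8139.
Marginal revenue: MR = 232.375 − 11.8Q. Set MR = MC: 232.375 − 11.8Q = 52.2 + 2Q → Q_m = 13.0562.
Price P_m = 232.375 − 5.9·13.0562 = 155.3434; MC(Q_m) = 52.2 + 2·13.0562 = 78.3124.
Competitive Q* = 22.807, so ΔQ = 9.7508; wedge = 155.3434 − 78.3124 = 77.031.
DWL = ½ × 9.7508 × 77.031 = $375.56 thousand.

$375.56 thousand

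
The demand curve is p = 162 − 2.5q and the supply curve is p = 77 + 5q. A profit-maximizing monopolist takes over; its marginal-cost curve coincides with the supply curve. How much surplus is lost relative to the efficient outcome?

Competitive equilibrium: 162 − 2.5q = 77 + 5q → q* = 11.3333, p* = 133.6667.
Marginal revenue: MR = 162 − 5q. Set MR = MC: 162 − 5q = 77 + 5q → q_m = 8.5.
Price p_m = 162 − 2.5·8.5 = 140.75; MC(q_m) = 77 + 5·8.5 = 119.5.
Competitive q* = 11.3333, so Δq = 2.8333; wedge = 140.75 − 119.5 = 21.25.
The triangle = ½ × 2.8333 × 21.25 = 30.10.

30.10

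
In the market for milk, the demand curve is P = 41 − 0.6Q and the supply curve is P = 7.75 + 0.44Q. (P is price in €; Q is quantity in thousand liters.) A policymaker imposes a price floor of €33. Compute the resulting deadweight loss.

Competitive equilibrium: 41 − 0.6Q = 7.75 + 0.44Q → Q* = 31.9712, P* = 21.8173.
At the floor P = 33, quantity demanded = (41 − 33)/0.6 = 13.3333.
Sellers' marginal cost at Q' = 13.3333: 7.75 + 0.44·13.3333 = 13.6167.
ΔQ = 31.9712 − 13.3333 = 18.6379; wedge = 33 − 13.6167 = 19.3833.
The triangle = ½ × 18.6379 × 19.3833 = €180.63 thousand.

€180.63 thousand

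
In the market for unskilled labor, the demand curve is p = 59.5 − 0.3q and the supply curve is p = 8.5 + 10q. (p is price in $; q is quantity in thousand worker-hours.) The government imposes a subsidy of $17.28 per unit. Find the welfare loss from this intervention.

$14.50 thousand

Competitive equilibrium: 59.5 − 0.3q = 8.5 + 10q → q* = 4.95146, p* = 58.01456.
The subsidy lowers effective supply by 17.28: p = 10q − 8.78.
New quantity: 59.5 − 0.3q = 10q − 8.78 → q' = 6.62913.
Overproduction Δq = 6.62913 − 4.95146 = 1.67767; wedge = subsidy = 17.28.
DWL = ½ × 1.67767 × 17.28 = $14.50 thousand.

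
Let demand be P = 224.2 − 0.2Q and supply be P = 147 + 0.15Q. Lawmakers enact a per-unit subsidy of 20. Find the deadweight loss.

Competitive equilibrium: 224.2 − 0.2Q = 147 + 0.15Q → Q* = 220.5714, P* = 180.0857.
The subsidy lowers effective supply by 20: P = 127 + 0.15Q.
New quantity: 224.2 − 0.2Q = 127 + 0.15Q → Q' = 277.7143.
Overproduction ΔQ = 277.7143 − 220.5714 = 57.1429; wedge = subsidy = 20.
Deadweight loss = ½ × 57.1429 × 20 = 571.43.

571.43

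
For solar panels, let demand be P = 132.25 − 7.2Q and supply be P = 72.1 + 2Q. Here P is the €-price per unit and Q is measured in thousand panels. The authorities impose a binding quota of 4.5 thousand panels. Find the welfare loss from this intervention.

Competitive equilibrium: 132.25 − 7.2Q = 72.1 + 2Q → Q* = 6.538, P* = 85.1761.
At Q = 4.5: demand price = 132.25 − 7.2·4.5 = 99.85; supply price = 72.1 + 2·4.5 = 81.1.
ΔQ = 6.538 − 4.5 = 2.038; wedge = 99.85 − 81.1 = 18.75.
DWL = ½ × 2.038 × 18.75 = €19.11 thousand.

€19.11 thousand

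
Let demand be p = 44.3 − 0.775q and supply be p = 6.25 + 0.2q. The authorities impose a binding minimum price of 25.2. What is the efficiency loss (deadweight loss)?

Competitive equilibrium: 44.3 − 0.775q = 6.25 + 0.2q → q* = 39.0256, p* = 14.0551.
At the floor p = 25.2, quantity demanded = (44.3 − 25.2)/0.775 = 24.6452.
Sellers' marginal cost at q' = 24.6452: 6.25 + 0.2·24.6452 = 11.179.
Δq = 39.0256 − 24.6452 = 14.3804; wedge = 25.2 − 11.179 = 14.021.
Welfare loss = ½ × 14.3804 × 14.021 = 100.81.

100.81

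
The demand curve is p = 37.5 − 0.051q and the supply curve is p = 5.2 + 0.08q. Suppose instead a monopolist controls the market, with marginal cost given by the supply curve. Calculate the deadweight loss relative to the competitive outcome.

Competitive equilibrium: 37.5 − 0.051q = 5.2 + 0.08q → q* = 246.5649, p* = 24.9252.
Marginal revenue: MR = 37.5 − 0.102q. Set MR = MC: 37.5 − 0.102q = 5.2 + 0.08q → q_m = 177.4725.
Price p_m = 37.5 − 0.051·177.4725 = 28.4489; MC(q_m) = 5.2 + 0.08·177.4725 = 19.3978.
Competitive q* = 246.5649, so Δq = 69.0924; wedge = 28.4489 − 19.3978 = 9.0511.
The triangle = ½ × 69.0924 × 9.0511 = 312.68.

312.68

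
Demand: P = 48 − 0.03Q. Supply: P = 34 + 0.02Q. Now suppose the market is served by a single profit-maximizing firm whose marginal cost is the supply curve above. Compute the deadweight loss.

275.625

Competitive equilibrium: 48 − 0.03Q = 34 + 0.02Q → Q* = 280, P* = 39.6.
Marginal revenue: MR = 48 − 0.06Q. Set MR = MC: 48 − 0.06Q = 34 + 0.02Q → Q_m = 175.
Price P_m = 48 − 0.03·175 = 42.75; MC(Q_m) = 34 + 0.02·175 = 37.5.
Competitive Q* = 280, so ΔQ = 105; wedge = 42.75 − 37.5 = 5.25.
Welfare loss = ½ × 105 × 5.25 = 275.625.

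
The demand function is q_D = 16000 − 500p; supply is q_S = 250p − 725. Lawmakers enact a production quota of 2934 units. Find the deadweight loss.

In inverse form: demand p = 32 − 0.002q, supply p = 2.9 + 0.004q.
Competitive equilibrium: 32 − 0.002q = 2.9 + 0.004q → q* = 4850, p* = 22.3.
At q = 2934: demand price = 32 − 0.002·2934 = 26.132; supply price = 2.9 + 0.004·2934 = 14.636.
Δq = 4850 − 2934 = 1916; wedge = 26.132 − 14.636 = 11.496.
Welfare loss = ½ × 1916 × 11.496 = 11013.168.

11013.168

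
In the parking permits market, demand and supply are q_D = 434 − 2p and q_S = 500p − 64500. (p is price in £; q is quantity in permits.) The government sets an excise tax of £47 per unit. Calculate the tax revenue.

In inverse form: demand p = 217 − 0.5q, supply p = 129 + 0.002q.
Competitive equilibrium: 217 − 0.5q = 129 + 0.002q → q* = 175.2988, p* = 129.3506.
With the tax, the buyer price exceeds the seller price by 47: (217 − 0.5q) − (129 + 0.002q) = 47 → q' = 81.6733.
Tax revenue = 47 × 81.6733 = £3838.65.

£3838.65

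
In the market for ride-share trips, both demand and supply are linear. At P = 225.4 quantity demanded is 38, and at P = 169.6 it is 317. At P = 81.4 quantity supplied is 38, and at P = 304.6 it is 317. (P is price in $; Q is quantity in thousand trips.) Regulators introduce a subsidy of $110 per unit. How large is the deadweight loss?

$6050 thousand

Demand slope = (169.6 − 225.4)/(317 − 38) = −0.2, so P = 233 − 0.2Q.
Supply slope = (304.6 − 81.4)/(317 − 38) = 0.8, so P = 51 + 0.8Q.
Competitive equilibrium: 233 − 0.2Q = 51 + 0.8Q → Q* = 182, P* = 196.6.
The subsidy lowers effective supply by 110: P = 0.8Q − 59.
New quantity: 233 − 0.2Q = 0.8Q − 59 → Q' = 292.
Overproduction ΔQ = 292 − 182 = 110; wedge = subsidy = 110.
Deadweight loss = ½ × 110 × 110 = $6050 thousand.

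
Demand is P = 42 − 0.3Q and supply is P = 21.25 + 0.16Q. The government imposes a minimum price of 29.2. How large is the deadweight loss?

1.37

Competitive equilibrium: 42 − 0.3Q = 21.25 + 0.16Q → Q* = 45.1087, P* = 28.4674.
At the floor P = 29.2, quantity demanded = (42 − 29.2)/0.3 = 42.6667.
Sellers' marginal cost at Q' = 42.6667: 21.25 + 0.16·42.6667 = 28.0767.
ΔQ = 45.1087 − 42.6667 = 2.442; wedge = 29.2 − 28.0767 = 1.1233.
The triangle = ½ × 2.442 × 1.1233 = 1.37.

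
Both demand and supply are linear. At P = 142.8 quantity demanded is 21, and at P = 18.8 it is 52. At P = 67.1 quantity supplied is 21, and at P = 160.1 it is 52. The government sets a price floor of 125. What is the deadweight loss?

Demand slope = (18.8 − 142.8)/(52 − 21) = −4, so P = 226.8 − 4Q.
Supply slope = (160.1 − 67.1)/(52 − 21) = 3, so P = 4.1 + 3Q.
Competitive equilibrium: 226.8 − 4Q = 4.1 + 3Q → Q* = 31.8143, P* = 99.5429.
At the floor P = 125, quantity demanded = (226.8 − 125)/4 = 25.45.
Sellers' marginal cost at Q' = 25.45: 4.1 + 3·25.45 = 80.45.
ΔQ = 31.8143 − 25.45 = 6.3643; wedge = 125 − 80.45 = 44.55.
DWL = ½ × 6.3643 × 44.55 = 141.76.

141.76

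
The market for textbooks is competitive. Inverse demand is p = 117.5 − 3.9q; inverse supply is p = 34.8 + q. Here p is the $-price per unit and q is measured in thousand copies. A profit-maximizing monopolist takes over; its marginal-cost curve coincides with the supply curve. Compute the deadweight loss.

$137.07 thousand

Competitive equilibrium: 117.5 − 3.9q = 34.8 + q → q* = 16.8776, p* = 51.6776.
Marginal revenue: MR = 117.5 − 7.8q. Set MR = MC: 117.5 − 7.8q = 34.8 + q → q_m = 9.3977.
Price p_m = 117.5 − 3.9·9.3977 = 80.849; MC(q_m) = 34.8 + 1·9.3977 = 44.1977.
Competitive q* = 16.8776, so Δq = 7.4799; wedge = 80.849 − 44.1977 = 36.6513.
DWL = ½ × 7.4799 × 36.6513 = $137.07 thousand.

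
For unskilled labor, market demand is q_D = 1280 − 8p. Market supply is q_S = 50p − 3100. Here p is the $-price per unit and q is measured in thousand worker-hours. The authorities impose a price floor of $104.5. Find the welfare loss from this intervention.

$3897.60 thousand

In inverse form: demand p = 160 − 0.125q, supply p = 62 + 0.02q.
Competitive equilibrium: 160 − 0.125q = 62 + 0.02q → q* = 675.8621, p* = 75.5172.
At the floor p = 104.5, quantity demanded = (160 − 104.5)/0.125 = 444.
Sellers' marginal cost at q' = 444: 62 + 0.02·444 = 70.88.
Δq = 675.8621 − 444 = 231.8621; wedge = 104.5 − 70.88 = 33.62.
Welfare loss = ½ × 231.8621 × 33.62 = $3897.60 thousand.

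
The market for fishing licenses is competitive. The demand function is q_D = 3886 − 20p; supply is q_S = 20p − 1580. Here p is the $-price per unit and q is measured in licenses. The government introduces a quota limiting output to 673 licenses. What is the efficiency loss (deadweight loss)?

In inverse form: demand p = 194.3 − 0.05q, supply p = 79 + 0.05q.
Competitive equilibrium: 194.3 − 0.05q = 79 + 0.05q → q* = 1153, p* = 136.65.
At q = 673: demand price = 194.3 − 0.05·673 = 160.65; supply price = 79 + 0.05·673 = 112.65.
Δq = 1153 − 673 = 480; wedge = 160.65 − 112.65 = 48.
DWL = ½ × 480 × 48 = $11520.

$11520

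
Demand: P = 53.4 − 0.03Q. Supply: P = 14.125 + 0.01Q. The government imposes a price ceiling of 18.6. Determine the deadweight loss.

Competitive equilibrium: 53.4 − 0.03Q = 14.125 + 0.01Q → Q* = 981.875, P* = 23.9438.
At the ceiling P = 18.6, quantity supplied = (18.6 − 14.125)/0.01 = 447.5.
Willingness to pay at Q' = 447.5: 53.4 − 0.03·447.5 = 39.975.
ΔQ = 981.875 − 447.5 = 534.375; wedge = 39.975 − 18.6 = 21.375.
DWL = ½ × 534.375 × 21.375 = 5711.13.

5711.13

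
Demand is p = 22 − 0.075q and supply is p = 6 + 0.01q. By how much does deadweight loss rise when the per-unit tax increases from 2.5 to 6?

Competitive equilibrium: 22 − 0.075q = 6 + 0.01q → q* = 188.2353, p* = 7.8824.
For a per-unit tax t: Δq = t/0.085, so DWL = ½·t·(t/0.085) = t²/0.17.
At t = 2.5: DWL = 36.765. At t = 6: DWL = 211.765.
Increase = 211.765 − 36.765 = 175.

175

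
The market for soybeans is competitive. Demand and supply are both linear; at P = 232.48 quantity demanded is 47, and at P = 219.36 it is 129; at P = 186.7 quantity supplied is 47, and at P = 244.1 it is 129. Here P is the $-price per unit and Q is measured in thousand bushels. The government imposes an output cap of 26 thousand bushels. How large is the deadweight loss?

Demand slope = (219.36 − 232.48)/(129 − 47) = −0.16, so P = 240 − 0.16Q.
Supply slope = (244.1 − 186.7)/(129 − 47) = 0.7, so P = 153.8 + 0.7Q.
Competitive equilibrium: 240 − 0.16Q = 153.8 + 0.7Q → Q* = 100.2326, P* = 223.9628.
At Q = 26: demand price = 240 − 0.16·26 = 235.84; supply price = 153.8 + 0.7·26 = 172.
ΔQ = 100.2326 − 26 = 74.2326; wedge = 235.84 − 172 = 63.84.
Deadweight loss = ½ × 74.2326 × 63.84 = $2369.50 thousand.

$2369.50 thousand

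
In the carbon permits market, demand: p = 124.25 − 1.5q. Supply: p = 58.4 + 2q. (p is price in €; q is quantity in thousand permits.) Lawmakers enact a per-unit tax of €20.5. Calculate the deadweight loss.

Competitive equilibrium: 124.25 − 1.5q = 58.4 + 2q → q* = 18.8143, p* = 96.0286.
With the tax, the buyer price exceeds the seller price by 20.5: (124.25 − 1.5q) − (58.4 + 2q) = 20.5 → q' = 12.9571.
Δq = 18.8143 − 12.9571 = 5.8572; the wedge equals the tax, 20.5.
Deadweight loss = ½ × 5.8572 × 20.5 = €60.04 thousand.

€60.04 thousand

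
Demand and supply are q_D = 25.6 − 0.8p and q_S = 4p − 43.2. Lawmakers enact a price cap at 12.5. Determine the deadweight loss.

40.33

In inverse form: demand p = 32 − 1.25q, supply p = 10.8 + 0.25q.
Competitive equilibrium: 32 − 1.25q = 10.8 + 0.25q → q* = 14.1333, p* = 14.3333.
At the ceiling p = 12.5, quantity supplied = (12.5 − 10.8)/0.25 = 6.8.
Willingness to pay at q' = 6.8: 32 − 1.25·6.8 = 23.5.
Δq = 14.1333 − 6.8 = 7.3333; wedge = 23.5 − 12.5 = 11.
Welfare loss = ½ × 7.3333 × 11 = 40.33.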